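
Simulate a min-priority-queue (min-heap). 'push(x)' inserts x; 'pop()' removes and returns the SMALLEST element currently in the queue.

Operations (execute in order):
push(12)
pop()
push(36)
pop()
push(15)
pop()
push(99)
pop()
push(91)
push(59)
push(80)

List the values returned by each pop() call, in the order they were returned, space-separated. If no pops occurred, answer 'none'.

push(12): heap contents = [12]
pop() → 12: heap contents = []
push(36): heap contents = [36]
pop() → 36: heap contents = []
push(15): heap contents = [15]
pop() → 15: heap contents = []
push(99): heap contents = [99]
pop() → 99: heap contents = []
push(91): heap contents = [91]
push(59): heap contents = [59, 91]
push(80): heap contents = [59, 80, 91]

Answer: 12 36 15 99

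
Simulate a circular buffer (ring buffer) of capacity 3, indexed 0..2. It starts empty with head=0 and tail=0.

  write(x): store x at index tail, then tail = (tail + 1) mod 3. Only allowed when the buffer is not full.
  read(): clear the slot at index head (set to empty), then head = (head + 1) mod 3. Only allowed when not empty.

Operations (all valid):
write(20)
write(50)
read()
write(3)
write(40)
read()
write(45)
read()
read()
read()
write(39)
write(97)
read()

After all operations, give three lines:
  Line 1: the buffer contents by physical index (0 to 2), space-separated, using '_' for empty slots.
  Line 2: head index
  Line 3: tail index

write(20): buf=[20 _ _], head=0, tail=1, size=1
write(50): buf=[20 50 _], head=0, tail=2, size=2
read(): buf=[_ 50 _], head=1, tail=2, size=1
write(3): buf=[_ 50 3], head=1, tail=0, size=2
write(40): buf=[40 50 3], head=1, tail=1, size=3
read(): buf=[40 _ 3], head=2, tail=1, size=2
write(45): buf=[40 45 3], head=2, tail=2, size=3
read(): buf=[40 45 _], head=0, tail=2, size=2
read(): buf=[_ 45 _], head=1, tail=2, size=1
read(): buf=[_ _ _], head=2, tail=2, size=0
write(39): buf=[_ _ 39], head=2, tail=0, size=1
write(97): buf=[97 _ 39], head=2, tail=1, size=2
read(): buf=[97 _ _], head=0, tail=1, size=1

Answer: 97 _ _
0
1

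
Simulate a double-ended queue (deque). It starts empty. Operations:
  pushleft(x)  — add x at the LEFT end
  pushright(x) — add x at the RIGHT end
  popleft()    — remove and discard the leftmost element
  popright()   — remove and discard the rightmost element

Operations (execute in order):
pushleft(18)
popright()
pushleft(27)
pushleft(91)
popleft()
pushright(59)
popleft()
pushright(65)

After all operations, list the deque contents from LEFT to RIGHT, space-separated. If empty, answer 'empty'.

Answer: 59 65

Derivation:
pushleft(18): [18]
popright(): []
pushleft(27): [27]
pushleft(91): [91, 27]
popleft(): [27]
pushright(59): [27, 59]
popleft(): [59]
pushright(65): [59, 65]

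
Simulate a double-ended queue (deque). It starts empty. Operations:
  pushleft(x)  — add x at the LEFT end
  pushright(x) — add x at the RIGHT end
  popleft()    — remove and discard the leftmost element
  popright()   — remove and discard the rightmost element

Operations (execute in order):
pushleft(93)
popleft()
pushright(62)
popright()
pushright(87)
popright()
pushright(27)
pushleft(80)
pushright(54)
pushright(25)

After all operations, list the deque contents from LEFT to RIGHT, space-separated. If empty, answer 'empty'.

Answer: 80 27 54 25

Derivation:
pushleft(93): [93]
popleft(): []
pushright(62): [62]
popright(): []
pushright(87): [87]
popright(): []
pushright(27): [27]
pushleft(80): [80, 27]
pushright(54): [80, 27, 54]
pushright(25): [80, 27, 54, 25]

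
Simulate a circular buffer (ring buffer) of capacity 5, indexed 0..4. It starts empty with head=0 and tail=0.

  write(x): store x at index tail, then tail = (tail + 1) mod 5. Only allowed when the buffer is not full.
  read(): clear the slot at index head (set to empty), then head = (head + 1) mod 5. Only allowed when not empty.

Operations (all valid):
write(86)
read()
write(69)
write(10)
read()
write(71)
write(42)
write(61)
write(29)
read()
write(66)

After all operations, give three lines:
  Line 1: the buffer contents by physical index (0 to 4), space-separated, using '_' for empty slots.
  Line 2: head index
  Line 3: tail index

Answer: 61 29 66 71 42
3
3

Derivation:
write(86): buf=[86 _ _ _ _], head=0, tail=1, size=1
read(): buf=[_ _ _ _ _], head=1, tail=1, size=0
write(69): buf=[_ 69 _ _ _], head=1, tail=2, size=1
write(10): buf=[_ 69 10 _ _], head=1, tail=3, size=2
read(): buf=[_ _ 10 _ _], head=2, tail=3, size=1
write(71): buf=[_ _ 10 71 _], head=2, tail=4, size=2
write(42): buf=[_ _ 10 71 42], head=2, tail=0, size=3
write(61): buf=[61 _ 10 71 42], head=2, tail=1, size=4
write(29): buf=[61 29 10 71 42], head=2, tail=2, size=5
read(): buf=[61 29 _ 71 42], head=3, tail=2, size=4
write(66): buf=[61 29 66 71 42], head=3, tail=3, size=5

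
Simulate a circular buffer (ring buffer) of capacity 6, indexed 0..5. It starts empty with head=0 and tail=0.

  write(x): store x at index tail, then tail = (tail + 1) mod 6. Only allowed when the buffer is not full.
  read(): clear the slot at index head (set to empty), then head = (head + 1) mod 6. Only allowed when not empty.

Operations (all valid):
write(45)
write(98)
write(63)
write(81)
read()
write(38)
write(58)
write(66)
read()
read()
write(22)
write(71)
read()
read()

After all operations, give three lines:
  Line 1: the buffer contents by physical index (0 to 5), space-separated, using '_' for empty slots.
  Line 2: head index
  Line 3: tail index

Answer: 66 22 71 _ _ 58
5
3

Derivation:
write(45): buf=[45 _ _ _ _ _], head=0, tail=1, size=1
write(98): buf=[45 98 _ _ _ _], head=0, tail=2, size=2
write(63): buf=[45 98 63 _ _ _], head=0, tail=3, size=3
write(81): buf=[45 98 63 81 _ _], head=0, tail=4, size=4
read(): buf=[_ 98 63 81 _ _], head=1, tail=4, size=3
write(38): buf=[_ 98 63 81 38 _], head=1, tail=5, size=4
write(58): buf=[_ 98 63 81 38 58], head=1, tail=0, size=5
write(66): buf=[66 98 63 81 38 58], head=1, tail=1, size=6
read(): buf=[66 _ 63 81 38 58], head=2, tail=1, size=5
read(): buf=[66 _ _ 81 38 58], head=3, tail=1, size=4
write(22): buf=[66 22 _ 81 38 58], head=3, tail=2, size=5
write(71): buf=[66 22 71 81 38 58], head=3, tail=3, size=6
read(): buf=[66 22 71 _ 38 58], head=4, tail=3, size=5
read(): buf=[66 22 71 _ _ 58], head=5, tail=3, size=4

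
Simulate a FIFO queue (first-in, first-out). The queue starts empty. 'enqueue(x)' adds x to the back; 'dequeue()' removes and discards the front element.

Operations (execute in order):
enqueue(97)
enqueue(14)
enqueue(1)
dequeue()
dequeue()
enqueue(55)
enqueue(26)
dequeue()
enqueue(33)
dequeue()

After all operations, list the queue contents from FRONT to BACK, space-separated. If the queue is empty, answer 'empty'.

enqueue(97): [97]
enqueue(14): [97, 14]
enqueue(1): [97, 14, 1]
dequeue(): [14, 1]
dequeue(): [1]
enqueue(55): [1, 55]
enqueue(26): [1, 55, 26]
dequeue(): [55, 26]
enqueue(33): [55, 26, 33]
dequeue(): [26, 33]

Answer: 26 33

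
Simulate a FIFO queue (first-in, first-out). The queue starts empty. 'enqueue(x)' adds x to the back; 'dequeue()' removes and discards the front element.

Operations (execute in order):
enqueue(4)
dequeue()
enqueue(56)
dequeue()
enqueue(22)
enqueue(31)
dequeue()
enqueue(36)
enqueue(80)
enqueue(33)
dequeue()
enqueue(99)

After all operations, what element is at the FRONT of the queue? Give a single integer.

enqueue(4): queue = [4]
dequeue(): queue = []
enqueue(56): queue = [56]
dequeue(): queue = []
enqueue(22): queue = [22]
enqueue(31): queue = [22, 31]
dequeue(): queue = [31]
enqueue(36): queue = [31, 36]
enqueue(80): queue = [31, 36, 80]
enqueue(33): queue = [31, 36, 80, 33]
dequeue(): queue = [36, 80, 33]
enqueue(99): queue = [36, 80, 33, 99]

Answer: 36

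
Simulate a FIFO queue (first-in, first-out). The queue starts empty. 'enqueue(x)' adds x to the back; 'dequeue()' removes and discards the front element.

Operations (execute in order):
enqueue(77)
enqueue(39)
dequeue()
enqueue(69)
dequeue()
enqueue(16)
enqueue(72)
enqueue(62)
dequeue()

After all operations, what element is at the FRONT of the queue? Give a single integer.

enqueue(77): queue = [77]
enqueue(39): queue = [77, 39]
dequeue(): queue = [39]
enqueue(69): queue = [39, 69]
dequeue(): queue = [69]
enqueue(16): queue = [69, 16]
enqueue(72): queue = [69, 16, 72]
enqueue(62): queue = [69, 16, 72, 62]
dequeue(): queue = [16, 72, 62]

Answer: 16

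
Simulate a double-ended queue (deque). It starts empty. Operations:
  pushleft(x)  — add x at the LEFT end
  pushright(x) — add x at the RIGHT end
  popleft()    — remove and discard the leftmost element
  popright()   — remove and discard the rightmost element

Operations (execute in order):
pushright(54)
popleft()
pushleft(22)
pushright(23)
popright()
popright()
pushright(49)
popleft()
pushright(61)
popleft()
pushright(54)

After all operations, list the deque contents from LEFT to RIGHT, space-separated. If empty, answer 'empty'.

Answer: 54

Derivation:
pushright(54): [54]
popleft(): []
pushleft(22): [22]
pushright(23): [22, 23]
popright(): [22]
popright(): []
pushright(49): [49]
popleft(): []
pushright(61): [61]
popleft(): []
pushright(54): [54]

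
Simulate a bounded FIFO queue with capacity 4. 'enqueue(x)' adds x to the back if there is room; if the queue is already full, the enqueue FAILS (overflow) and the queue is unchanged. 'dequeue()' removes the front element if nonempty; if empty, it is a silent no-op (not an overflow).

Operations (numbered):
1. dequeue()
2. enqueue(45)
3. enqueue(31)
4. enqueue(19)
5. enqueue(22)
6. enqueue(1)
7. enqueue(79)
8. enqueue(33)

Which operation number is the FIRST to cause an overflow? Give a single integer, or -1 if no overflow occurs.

1. dequeue(): empty, no-op, size=0
2. enqueue(45): size=1
3. enqueue(31): size=2
4. enqueue(19): size=3
5. enqueue(22): size=4
6. enqueue(1): size=4=cap → OVERFLOW (fail)
7. enqueue(79): size=4=cap → OVERFLOW (fail)
8. enqueue(33): size=4=cap → OVERFLOW (fail)

Answer: 6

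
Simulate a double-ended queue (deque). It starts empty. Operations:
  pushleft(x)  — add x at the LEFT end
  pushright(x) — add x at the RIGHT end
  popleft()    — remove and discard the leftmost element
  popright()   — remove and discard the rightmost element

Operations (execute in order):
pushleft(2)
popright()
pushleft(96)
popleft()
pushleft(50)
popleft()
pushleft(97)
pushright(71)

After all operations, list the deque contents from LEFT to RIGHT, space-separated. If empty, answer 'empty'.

Answer: 97 71

Derivation:
pushleft(2): [2]
popright(): []
pushleft(96): [96]
popleft(): []
pushleft(50): [50]
popleft(): []
pushleft(97): [97]
pushright(71): [97, 71]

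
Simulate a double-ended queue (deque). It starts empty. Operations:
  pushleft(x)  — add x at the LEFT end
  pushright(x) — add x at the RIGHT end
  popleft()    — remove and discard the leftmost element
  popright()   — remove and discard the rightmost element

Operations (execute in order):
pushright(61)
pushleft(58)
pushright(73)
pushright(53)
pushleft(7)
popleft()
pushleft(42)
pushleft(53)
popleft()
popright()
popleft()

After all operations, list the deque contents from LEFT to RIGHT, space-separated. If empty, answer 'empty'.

Answer: 58 61 73

Derivation:
pushright(61): [61]
pushleft(58): [58, 61]
pushright(73): [58, 61, 73]
pushright(53): [58, 61, 73, 53]
pushleft(7): [7, 58, 61, 73, 53]
popleft(): [58, 61, 73, 53]
pushleft(42): [42, 58, 61, 73, 53]
pushleft(53): [53, 42, 58, 61, 73, 53]
popleft(): [42, 58, 61, 73, 53]
popright(): [42, 58, 61, 73]
popleft(): [58, 61, 73]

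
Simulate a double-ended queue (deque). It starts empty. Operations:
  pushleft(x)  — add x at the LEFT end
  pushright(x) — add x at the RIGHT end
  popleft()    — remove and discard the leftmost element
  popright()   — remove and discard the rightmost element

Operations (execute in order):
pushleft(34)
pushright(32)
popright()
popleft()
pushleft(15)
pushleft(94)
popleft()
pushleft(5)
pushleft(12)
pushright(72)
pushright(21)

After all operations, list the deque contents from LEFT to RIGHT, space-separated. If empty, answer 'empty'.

Answer: 12 5 15 72 21

Derivation:
pushleft(34): [34]
pushright(32): [34, 32]
popright(): [34]
popleft(): []
pushleft(15): [15]
pushleft(94): [94, 15]
popleft(): [15]
pushleft(5): [5, 15]
pushleft(12): [12, 5, 15]
pushright(72): [12, 5, 15, 72]
pushright(21): [12, 5, 15, 72, 21]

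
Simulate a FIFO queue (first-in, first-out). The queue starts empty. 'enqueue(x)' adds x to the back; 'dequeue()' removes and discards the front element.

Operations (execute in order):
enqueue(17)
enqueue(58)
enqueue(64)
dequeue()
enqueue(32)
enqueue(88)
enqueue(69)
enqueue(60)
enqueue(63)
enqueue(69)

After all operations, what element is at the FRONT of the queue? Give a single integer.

Answer: 58

Derivation:
enqueue(17): queue = [17]
enqueue(58): queue = [17, 58]
enqueue(64): queue = [17, 58, 64]
dequeue(): queue = [58, 64]
enqueue(32): queue = [58, 64, 32]
enqueue(88): queue = [58, 64, 32, 88]
enqueue(69): queue = [58, 64, 32, 88, 69]
enqueue(60): queue = [58, 64, 32, 88, 69, 60]
enqueue(63): queue = [58, 64, 32, 88, 69, 60, 63]
enqueue(69): queue = [58, 64, 32, 88, 69, 60, 63, 69]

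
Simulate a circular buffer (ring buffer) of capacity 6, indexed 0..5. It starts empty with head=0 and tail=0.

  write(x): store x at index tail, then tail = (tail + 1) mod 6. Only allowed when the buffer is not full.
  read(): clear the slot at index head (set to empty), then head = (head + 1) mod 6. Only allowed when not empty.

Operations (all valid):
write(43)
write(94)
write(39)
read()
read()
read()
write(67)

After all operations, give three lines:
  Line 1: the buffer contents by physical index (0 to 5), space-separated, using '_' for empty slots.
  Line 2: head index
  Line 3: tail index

Answer: _ _ _ 67 _ _
3
4

Derivation:
write(43): buf=[43 _ _ _ _ _], head=0, tail=1, size=1
write(94): buf=[43 94 _ _ _ _], head=0, tail=2, size=2
write(39): buf=[43 94 39 _ _ _], head=0, tail=3, size=3
read(): buf=[_ 94 39 _ _ _], head=1, tail=3, size=2
read(): buf=[_ _ 39 _ _ _], head=2, tail=3, size=1
read(): buf=[_ _ _ _ _ _], head=3, tail=3, size=0
write(67): buf=[_ _ _ 67 _ _], head=3, tail=4, size=1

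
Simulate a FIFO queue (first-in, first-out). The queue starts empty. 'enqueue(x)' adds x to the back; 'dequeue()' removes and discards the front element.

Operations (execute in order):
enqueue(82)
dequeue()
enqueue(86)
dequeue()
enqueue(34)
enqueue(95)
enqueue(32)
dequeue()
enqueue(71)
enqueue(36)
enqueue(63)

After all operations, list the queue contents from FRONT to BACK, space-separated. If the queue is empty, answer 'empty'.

Answer: 95 32 71 36 63

Derivation:
enqueue(82): [82]
dequeue(): []
enqueue(86): [86]
dequeue(): []
enqueue(34): [34]
enqueue(95): [34, 95]
enqueue(32): [34, 95, 32]
dequeue(): [95, 32]
enqueue(71): [95, 32, 71]
enqueue(36): [95, 32, 71, 36]
enqueue(63): [95, 32, 71, 36, 63]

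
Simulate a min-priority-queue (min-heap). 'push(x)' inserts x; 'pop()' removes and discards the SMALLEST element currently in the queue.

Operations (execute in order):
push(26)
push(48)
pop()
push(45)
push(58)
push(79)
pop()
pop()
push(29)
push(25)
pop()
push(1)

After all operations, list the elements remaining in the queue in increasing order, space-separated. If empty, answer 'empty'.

push(26): heap contents = [26]
push(48): heap contents = [26, 48]
pop() → 26: heap contents = [48]
push(45): heap contents = [45, 48]
push(58): heap contents = [45, 48, 58]
push(79): heap contents = [45, 48, 58, 79]
pop() → 45: heap contents = [48, 58, 79]
pop() → 48: heap contents = [58, 79]
push(29): heap contents = [29, 58, 79]
push(25): heap contents = [25, 29, 58, 79]
pop() → 25: heap contents = [29, 58, 79]
push(1): heap contents = [1, 29, 58, 79]

Answer: 1 29 58 79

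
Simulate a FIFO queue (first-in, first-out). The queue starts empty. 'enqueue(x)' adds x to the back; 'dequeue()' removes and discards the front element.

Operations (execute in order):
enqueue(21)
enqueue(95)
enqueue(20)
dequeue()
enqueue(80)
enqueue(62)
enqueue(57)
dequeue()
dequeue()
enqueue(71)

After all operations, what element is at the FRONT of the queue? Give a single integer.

Answer: 80

Derivation:
enqueue(21): queue = [21]
enqueue(95): queue = [21, 95]
enqueue(20): queue = [21, 95, 20]
dequeue(): queue = [95, 20]
enqueue(80): queue = [95, 20, 80]
enqueue(62): queue = [95, 20, 80, 62]
enqueue(57): queue = [95, 20, 80, 62, 57]
dequeue(): queue = [20, 80, 62, 57]
dequeue(): queue = [80, 62, 57]
enqueue(71): queue = [80, 62, 57, 71]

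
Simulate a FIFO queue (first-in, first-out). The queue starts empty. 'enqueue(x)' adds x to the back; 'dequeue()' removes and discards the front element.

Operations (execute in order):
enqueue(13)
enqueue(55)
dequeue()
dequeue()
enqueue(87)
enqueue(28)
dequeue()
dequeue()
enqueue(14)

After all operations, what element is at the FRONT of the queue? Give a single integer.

enqueue(13): queue = [13]
enqueue(55): queue = [13, 55]
dequeue(): queue = [55]
dequeue(): queue = []
enqueue(87): queue = [87]
enqueue(28): queue = [87, 28]
dequeue(): queue = [28]
dequeue(): queue = []
enqueue(14): queue = [14]

Answer: 14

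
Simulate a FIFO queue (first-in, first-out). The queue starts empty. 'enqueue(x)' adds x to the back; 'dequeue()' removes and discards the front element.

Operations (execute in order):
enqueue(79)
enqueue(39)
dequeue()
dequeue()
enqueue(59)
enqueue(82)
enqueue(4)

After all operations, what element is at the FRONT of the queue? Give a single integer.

Answer: 59

Derivation:
enqueue(79): queue = [79]
enqueue(39): queue = [79, 39]
dequeue(): queue = [39]
dequeue(): queue = []
enqueue(59): queue = [59]
enqueue(82): queue = [59, 82]
enqueue(4): queue = [59, 82, 4]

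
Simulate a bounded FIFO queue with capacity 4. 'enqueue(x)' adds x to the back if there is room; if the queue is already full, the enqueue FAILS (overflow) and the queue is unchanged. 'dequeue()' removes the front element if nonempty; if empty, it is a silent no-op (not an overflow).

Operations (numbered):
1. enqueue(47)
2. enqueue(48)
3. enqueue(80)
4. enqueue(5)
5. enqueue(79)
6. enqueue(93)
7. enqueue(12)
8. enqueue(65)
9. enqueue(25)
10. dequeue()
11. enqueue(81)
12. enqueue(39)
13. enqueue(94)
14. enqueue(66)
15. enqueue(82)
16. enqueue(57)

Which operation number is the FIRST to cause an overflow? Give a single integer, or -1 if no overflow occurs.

1. enqueue(47): size=1
2. enqueue(48): size=2
3. enqueue(80): size=3
4. enqueue(5): size=4
5. enqueue(79): size=4=cap → OVERFLOW (fail)
6. enqueue(93): size=4=cap → OVERFLOW (fail)
7. enqueue(12): size=4=cap → OVERFLOW (fail)
8. enqueue(65): size=4=cap → OVERFLOW (fail)
9. enqueue(25): size=4=cap → OVERFLOW (fail)
10. dequeue(): size=3
11. enqueue(81): size=4
12. enqueue(39): size=4=cap → OVERFLOW (fail)
13. enqueue(94): size=4=cap → OVERFLOW (fail)
14. enqueue(66): size=4=cap → OVERFLOW (fail)
15. enqueue(82): size=4=cap → OVERFLOW (fail)
16. enqueue(57): size=4=cap → OVERFLOW (fail)

Answer: 5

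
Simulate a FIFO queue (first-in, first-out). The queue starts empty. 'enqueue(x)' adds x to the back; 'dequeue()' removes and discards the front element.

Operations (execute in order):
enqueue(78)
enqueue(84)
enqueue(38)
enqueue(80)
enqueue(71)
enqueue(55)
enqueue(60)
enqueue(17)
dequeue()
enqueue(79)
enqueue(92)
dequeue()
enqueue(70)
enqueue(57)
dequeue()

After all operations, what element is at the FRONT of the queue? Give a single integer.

enqueue(78): queue = [78]
enqueue(84): queue = [78, 84]
enqueue(38): queue = [78, 84, 38]
enqueue(80): queue = [78, 84, 38, 80]
enqueue(71): queue = [78, 84, 38, 80, 71]
enqueue(55): queue = [78, 84, 38, 80, 71, 55]
enqueue(60): queue = [78, 84, 38, 80, 71, 55, 60]
enqueue(17): queue = [78, 84, 38, 80, 71, 55, 60, 17]
dequeue(): queue = [84, 38, 80, 71, 55, 60, 17]
enqueue(79): queue = [84, 38, 80, 71, 55, 60, 17, 79]
enqueue(92): queue = [84, 38, 80, 71, 55, 60, 17, 79, 92]
dequeue(): queue = [38, 80, 71, 55, 60, 17, 79, 92]
enqueue(70): queue = [38, 80, 71, 55, 60, 17, 79, 92, 70]
enqueue(57): queue = [38, 80, 71, 55, 60, 17, 79, 92, 70, 57]
dequeue(): queue = [80, 71, 55, 60, 17, 79, 92, 70, 57]

Answer: 80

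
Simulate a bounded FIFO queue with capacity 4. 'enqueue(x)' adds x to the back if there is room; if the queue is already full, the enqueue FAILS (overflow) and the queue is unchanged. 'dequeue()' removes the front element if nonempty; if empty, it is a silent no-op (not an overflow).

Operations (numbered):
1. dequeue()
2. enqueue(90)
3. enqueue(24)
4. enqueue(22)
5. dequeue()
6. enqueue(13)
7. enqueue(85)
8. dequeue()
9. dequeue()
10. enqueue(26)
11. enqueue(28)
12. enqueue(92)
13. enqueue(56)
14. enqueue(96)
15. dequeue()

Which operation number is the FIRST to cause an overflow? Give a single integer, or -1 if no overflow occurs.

Answer: 12

Derivation:
1. dequeue(): empty, no-op, size=0
2. enqueue(90): size=1
3. enqueue(24): size=2
4. enqueue(22): size=3
5. dequeue(): size=2
6. enqueue(13): size=3
7. enqueue(85): size=4
8. dequeue(): size=3
9. dequeue(): size=2
10. enqueue(26): size=3
11. enqueue(28): size=4
12. enqueue(92): size=4=cap → OVERFLOW (fail)
13. enqueue(56): size=4=cap → OVERFLOW (fail)
14. enqueue(96): size=4=cap → OVERFLOW (fail)
15. dequeue(): size=3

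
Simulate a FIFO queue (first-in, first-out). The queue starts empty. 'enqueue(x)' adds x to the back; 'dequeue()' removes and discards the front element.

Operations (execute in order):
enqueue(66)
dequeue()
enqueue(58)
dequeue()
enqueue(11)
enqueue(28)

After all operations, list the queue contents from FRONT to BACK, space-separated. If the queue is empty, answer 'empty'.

Answer: 11 28

Derivation:
enqueue(66): [66]
dequeue(): []
enqueue(58): [58]
dequeue(): []
enqueue(11): [11]
enqueue(28): [11, 28]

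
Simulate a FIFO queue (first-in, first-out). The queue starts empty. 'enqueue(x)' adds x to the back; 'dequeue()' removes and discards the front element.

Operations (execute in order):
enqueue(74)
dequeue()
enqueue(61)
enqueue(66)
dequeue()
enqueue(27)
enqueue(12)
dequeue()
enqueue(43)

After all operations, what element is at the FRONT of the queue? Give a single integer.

Answer: 27

Derivation:
enqueue(74): queue = [74]
dequeue(): queue = []
enqueue(61): queue = [61]
enqueue(66): queue = [61, 66]
dequeue(): queue = [66]
enqueue(27): queue = [66, 27]
enqueue(12): queue = [66, 27, 12]
dequeue(): queue = [27, 12]
enqueue(43): queue = [27, 12, 43]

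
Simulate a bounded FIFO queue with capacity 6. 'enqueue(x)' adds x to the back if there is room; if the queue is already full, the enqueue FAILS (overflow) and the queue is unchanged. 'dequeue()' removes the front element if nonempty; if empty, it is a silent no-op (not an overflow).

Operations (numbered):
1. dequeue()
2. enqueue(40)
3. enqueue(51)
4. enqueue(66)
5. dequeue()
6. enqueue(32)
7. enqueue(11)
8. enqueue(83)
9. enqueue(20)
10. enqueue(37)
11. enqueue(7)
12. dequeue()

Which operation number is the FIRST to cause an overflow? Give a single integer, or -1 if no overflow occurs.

Answer: 10

Derivation:
1. dequeue(): empty, no-op, size=0
2. enqueue(40): size=1
3. enqueue(51): size=2
4. enqueue(66): size=3
5. dequeue(): size=2
6. enqueue(32): size=3
7. enqueue(11): size=4
8. enqueue(83): size=5
9. enqueue(20): size=6
10. enqueue(37): size=6=cap → OVERFLOW (fail)
11. enqueue(7): size=6=cap → OVERFLOW (fail)
12. dequeue(): size=5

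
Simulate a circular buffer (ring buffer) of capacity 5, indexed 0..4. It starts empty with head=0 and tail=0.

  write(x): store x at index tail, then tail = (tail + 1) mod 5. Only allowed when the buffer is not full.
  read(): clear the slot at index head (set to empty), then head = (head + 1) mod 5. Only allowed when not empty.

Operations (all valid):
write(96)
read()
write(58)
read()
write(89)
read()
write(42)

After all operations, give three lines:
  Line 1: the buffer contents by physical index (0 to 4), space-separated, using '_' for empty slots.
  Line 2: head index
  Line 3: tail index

write(96): buf=[96 _ _ _ _], head=0, tail=1, size=1
read(): buf=[_ _ _ _ _], head=1, tail=1, size=0
write(58): buf=[_ 58 _ _ _], head=1, tail=2, size=1
read(): buf=[_ _ _ _ _], head=2, tail=2, size=0
write(89): buf=[_ _ 89 _ _], head=2, tail=3, size=1
read(): buf=[_ _ _ _ _], head=3, tail=3, size=0
write(42): buf=[_ _ _ 42 _], head=3, tail=4, size=1

Answer: _ _ _ 42 _
3
4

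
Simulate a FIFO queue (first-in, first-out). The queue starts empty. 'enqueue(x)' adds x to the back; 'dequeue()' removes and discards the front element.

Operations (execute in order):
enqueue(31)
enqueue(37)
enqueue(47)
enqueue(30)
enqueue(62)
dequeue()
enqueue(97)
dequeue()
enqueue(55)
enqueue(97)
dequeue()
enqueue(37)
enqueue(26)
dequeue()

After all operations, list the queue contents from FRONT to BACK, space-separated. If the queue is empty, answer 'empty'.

enqueue(31): [31]
enqueue(37): [31, 37]
enqueue(47): [31, 37, 47]
enqueue(30): [31, 37, 47, 30]
enqueue(62): [31, 37, 47, 30, 62]
dequeue(): [37, 47, 30, 62]
enqueue(97): [37, 47, 30, 62, 97]
dequeue(): [47, 30, 62, 97]
enqueue(55): [47, 30, 62, 97, 55]
enqueue(97): [47, 30, 62, 97, 55, 97]
dequeue(): [30, 62, 97, 55, 97]
enqueue(37): [30, 62, 97, 55, 97, 37]
enqueue(26): [30, 62, 97, 55, 97, 37, 26]
dequeue(): [62, 97, 55, 97, 37, 26]

Answer: 62 97 55 97 37 26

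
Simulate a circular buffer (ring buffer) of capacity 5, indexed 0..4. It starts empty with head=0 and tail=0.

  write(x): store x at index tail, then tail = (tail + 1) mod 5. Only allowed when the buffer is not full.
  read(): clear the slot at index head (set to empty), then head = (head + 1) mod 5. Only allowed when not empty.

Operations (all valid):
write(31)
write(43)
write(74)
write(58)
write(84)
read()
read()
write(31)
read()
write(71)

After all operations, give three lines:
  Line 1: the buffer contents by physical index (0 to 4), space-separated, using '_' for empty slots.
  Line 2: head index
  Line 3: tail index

Answer: 31 71 _ 58 84
3
2

Derivation:
write(31): buf=[31 _ _ _ _], head=0, tail=1, size=1
write(43): buf=[31 43 _ _ _], head=0, tail=2, size=2
write(74): buf=[31 43 74 _ _], head=0, tail=3, size=3
write(58): buf=[31 43 74 58 _], head=0, tail=4, size=4
write(84): buf=[31 43 74 58 84], head=0, tail=0, size=5
read(): buf=[_ 43 74 58 84], head=1, tail=0, size=4
read(): buf=[_ _ 74 58 84], head=2, tail=0, size=3
write(31): buf=[31 _ 74 58 84], head=2, tail=1, size=4
read(): buf=[31 _ _ 58 84], head=3, tail=1, size=3
write(71): buf=[31 71 _ 58 84], head=3, tail=2, size=4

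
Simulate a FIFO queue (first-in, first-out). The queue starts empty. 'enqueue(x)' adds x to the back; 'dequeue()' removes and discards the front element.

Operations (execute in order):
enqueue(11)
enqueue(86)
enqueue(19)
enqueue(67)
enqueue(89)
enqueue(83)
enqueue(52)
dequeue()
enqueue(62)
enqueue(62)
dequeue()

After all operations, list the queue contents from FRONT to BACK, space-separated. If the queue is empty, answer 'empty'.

Answer: 19 67 89 83 52 62 62

Derivation:
enqueue(11): [11]
enqueue(86): [11, 86]
enqueue(19): [11, 86, 19]
enqueue(67): [11, 86, 19, 67]
enqueue(89): [11, 86, 19, 67, 89]
enqueue(83): [11, 86, 19, 67, 89, 83]
enqueue(52): [11, 86, 19, 67, 89, 83, 52]
dequeue(): [86, 19, 67, 89, 83, 52]
enqueue(62): [86, 19, 67, 89, 83, 52, 62]
enqueue(62): [86, 19, 67, 89, 83, 52, 62, 62]
dequeue(): [19, 67, 89, 83, 52, 62, 62]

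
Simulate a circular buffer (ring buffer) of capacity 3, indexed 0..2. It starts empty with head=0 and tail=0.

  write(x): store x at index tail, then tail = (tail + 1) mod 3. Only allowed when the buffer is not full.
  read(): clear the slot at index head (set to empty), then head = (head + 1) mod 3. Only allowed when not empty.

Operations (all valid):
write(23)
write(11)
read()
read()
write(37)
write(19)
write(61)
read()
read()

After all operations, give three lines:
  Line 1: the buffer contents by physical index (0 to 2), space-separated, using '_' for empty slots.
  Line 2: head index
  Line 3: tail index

write(23): buf=[23 _ _], head=0, tail=1, size=1
write(11): buf=[23 11 _], head=0, tail=2, size=2
read(): buf=[_ 11 _], head=1, tail=2, size=1
read(): buf=[_ _ _], head=2, tail=2, size=0
write(37): buf=[_ _ 37], head=2, tail=0, size=1
write(19): buf=[19 _ 37], head=2, tail=1, size=2
write(61): buf=[19 61 37], head=2, tail=2, size=3
read(): buf=[19 61 _], head=0, tail=2, size=2
read(): buf=[_ 61 _], head=1, tail=2, size=1

Answer: _ 61 _
1
2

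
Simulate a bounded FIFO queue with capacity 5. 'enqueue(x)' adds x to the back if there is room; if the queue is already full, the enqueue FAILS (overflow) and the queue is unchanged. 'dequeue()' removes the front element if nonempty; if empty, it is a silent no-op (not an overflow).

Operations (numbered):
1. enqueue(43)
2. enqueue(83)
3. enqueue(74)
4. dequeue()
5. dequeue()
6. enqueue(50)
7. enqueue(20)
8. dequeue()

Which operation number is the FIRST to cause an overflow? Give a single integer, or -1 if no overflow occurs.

Answer: -1

Derivation:
1. enqueue(43): size=1
2. enqueue(83): size=2
3. enqueue(74): size=3
4. dequeue(): size=2
5. dequeue(): size=1
6. enqueue(50): size=2
7. enqueue(20): size=3
8. dequeue(): size=2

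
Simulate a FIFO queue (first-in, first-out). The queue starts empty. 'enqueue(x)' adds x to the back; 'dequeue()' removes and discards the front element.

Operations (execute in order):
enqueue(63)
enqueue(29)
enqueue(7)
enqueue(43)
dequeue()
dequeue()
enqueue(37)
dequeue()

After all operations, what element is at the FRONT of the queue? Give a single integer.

enqueue(63): queue = [63]
enqueue(29): queue = [63, 29]
enqueue(7): queue = [63, 29, 7]
enqueue(43): queue = [63, 29, 7, 43]
dequeue(): queue = [29, 7, 43]
dequeue(): queue = [7, 43]
enqueue(37): queue = [7, 43, 37]
dequeue(): queue = [43, 37]

Answer: 43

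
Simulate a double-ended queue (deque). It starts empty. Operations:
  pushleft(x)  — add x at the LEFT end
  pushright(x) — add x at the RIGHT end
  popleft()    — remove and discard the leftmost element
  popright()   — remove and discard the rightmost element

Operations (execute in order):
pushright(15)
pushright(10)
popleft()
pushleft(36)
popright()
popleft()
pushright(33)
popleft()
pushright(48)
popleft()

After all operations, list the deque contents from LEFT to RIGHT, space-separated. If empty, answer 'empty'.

pushright(15): [15]
pushright(10): [15, 10]
popleft(): [10]
pushleft(36): [36, 10]
popright(): [36]
popleft(): []
pushright(33): [33]
popleft(): []
pushright(48): [48]
popleft(): []

Answer: empty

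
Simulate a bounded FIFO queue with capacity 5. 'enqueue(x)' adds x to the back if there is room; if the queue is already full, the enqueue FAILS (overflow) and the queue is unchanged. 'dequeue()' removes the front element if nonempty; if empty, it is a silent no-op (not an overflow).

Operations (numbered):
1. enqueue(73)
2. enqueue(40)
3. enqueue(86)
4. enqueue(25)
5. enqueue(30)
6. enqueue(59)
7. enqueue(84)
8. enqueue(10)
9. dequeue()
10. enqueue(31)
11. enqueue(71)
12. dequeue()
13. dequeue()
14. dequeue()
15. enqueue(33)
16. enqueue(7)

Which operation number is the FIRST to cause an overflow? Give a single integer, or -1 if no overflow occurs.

1. enqueue(73): size=1
2. enqueue(40): size=2
3. enqueue(86): size=3
4. enqueue(25): size=4
5. enqueue(30): size=5
6. enqueue(59): size=5=cap → OVERFLOW (fail)
7. enqueue(84): size=5=cap → OVERFLOW (fail)
8. enqueue(10): size=5=cap → OVERFLOW (fail)
9. dequeue(): size=4
10. enqueue(31): size=5
11. enqueue(71): size=5=cap → OVERFLOW (fail)
12. dequeue(): size=4
13. dequeue(): size=3
14. dequeue(): size=2
15. enqueue(33): size=3
16. enqueue(7): size=4

Answer: 6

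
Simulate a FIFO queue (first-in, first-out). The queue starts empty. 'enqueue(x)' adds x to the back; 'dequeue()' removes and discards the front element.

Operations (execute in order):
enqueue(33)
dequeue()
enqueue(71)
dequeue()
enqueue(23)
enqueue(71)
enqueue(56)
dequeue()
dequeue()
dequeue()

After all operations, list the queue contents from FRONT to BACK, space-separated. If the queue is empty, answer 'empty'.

Answer: empty

Derivation:
enqueue(33): [33]
dequeue(): []
enqueue(71): [71]
dequeue(): []
enqueue(23): [23]
enqueue(71): [23, 71]
enqueue(56): [23, 71, 56]
dequeue(): [71, 56]
dequeue(): [56]
dequeue(): []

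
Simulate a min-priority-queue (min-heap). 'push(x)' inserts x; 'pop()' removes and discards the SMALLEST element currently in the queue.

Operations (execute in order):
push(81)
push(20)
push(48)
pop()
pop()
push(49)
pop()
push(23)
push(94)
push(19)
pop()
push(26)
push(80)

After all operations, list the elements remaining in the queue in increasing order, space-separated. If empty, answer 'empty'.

push(81): heap contents = [81]
push(20): heap contents = [20, 81]
push(48): heap contents = [20, 48, 81]
pop() → 20: heap contents = [48, 81]
pop() → 48: heap contents = [81]
push(49): heap contents = [49, 81]
pop() → 49: heap contents = [81]
push(23): heap contents = [23, 81]
push(94): heap contents = [23, 81, 94]
push(19): heap contents = [19, 23, 81, 94]
pop() → 19: heap contents = [23, 81, 94]
push(26): heap contents = [23, 26, 81, 94]
push(80): heap contents = [23, 26, 80, 81, 94]

Answer: 23 26 80 81 94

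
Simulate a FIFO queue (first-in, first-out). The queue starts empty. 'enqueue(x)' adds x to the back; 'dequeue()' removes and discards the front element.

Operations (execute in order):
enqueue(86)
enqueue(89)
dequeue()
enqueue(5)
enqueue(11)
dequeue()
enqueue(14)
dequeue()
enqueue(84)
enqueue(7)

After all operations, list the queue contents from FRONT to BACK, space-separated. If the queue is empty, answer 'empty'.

enqueue(86): [86]
enqueue(89): [86, 89]
dequeue(): [89]
enqueue(5): [89, 5]
enqueue(11): [89, 5, 11]
dequeue(): [5, 11]
enqueue(14): [5, 11, 14]
dequeue(): [11, 14]
enqueue(84): [11, 14, 84]
enqueue(7): [11, 14, 84, 7]

Answer: 11 14 84 7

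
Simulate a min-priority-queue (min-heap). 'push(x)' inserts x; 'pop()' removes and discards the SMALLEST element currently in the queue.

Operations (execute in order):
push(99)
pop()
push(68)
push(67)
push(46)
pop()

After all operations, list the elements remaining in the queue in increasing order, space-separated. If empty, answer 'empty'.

Answer: 67 68

Derivation:
push(99): heap contents = [99]
pop() → 99: heap contents = []
push(68): heap contents = [68]
push(67): heap contents = [67, 68]
push(46): heap contents = [46, 67, 68]
pop() → 46: heap contents = [67, 68]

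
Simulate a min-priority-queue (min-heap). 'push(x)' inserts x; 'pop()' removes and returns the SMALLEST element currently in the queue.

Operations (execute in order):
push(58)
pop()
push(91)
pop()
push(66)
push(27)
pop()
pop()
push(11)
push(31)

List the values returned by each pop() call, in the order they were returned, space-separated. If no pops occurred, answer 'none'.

Answer: 58 91 27 66

Derivation:
push(58): heap contents = [58]
pop() → 58: heap contents = []
push(91): heap contents = [91]
pop() → 91: heap contents = []
push(66): heap contents = [66]
push(27): heap contents = [27, 66]
pop() → 27: heap contents = [66]
pop() → 66: heap contents = []
push(11): heap contents = [11]
push(31): heap contents = [11, 31]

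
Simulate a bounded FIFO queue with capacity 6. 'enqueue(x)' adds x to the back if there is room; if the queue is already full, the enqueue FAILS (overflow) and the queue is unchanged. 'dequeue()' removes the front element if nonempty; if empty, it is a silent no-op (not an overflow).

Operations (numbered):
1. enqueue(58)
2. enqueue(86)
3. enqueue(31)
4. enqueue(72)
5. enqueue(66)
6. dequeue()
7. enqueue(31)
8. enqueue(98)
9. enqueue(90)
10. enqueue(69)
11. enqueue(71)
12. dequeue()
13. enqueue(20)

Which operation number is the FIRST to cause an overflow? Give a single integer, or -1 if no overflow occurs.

1. enqueue(58): size=1
2. enqueue(86): size=2
3. enqueue(31): size=3
4. enqueue(72): size=4
5. enqueue(66): size=5
6. dequeue(): size=4
7. enqueue(31): size=5
8. enqueue(98): size=6
9. enqueue(90): size=6=cap → OVERFLOW (fail)
10. enqueue(69): size=6=cap → OVERFLOW (fail)
11. enqueue(71): size=6=cap → OVERFLOW (fail)
12. dequeue(): size=5
13. enqueue(20): size=6

Answer: 9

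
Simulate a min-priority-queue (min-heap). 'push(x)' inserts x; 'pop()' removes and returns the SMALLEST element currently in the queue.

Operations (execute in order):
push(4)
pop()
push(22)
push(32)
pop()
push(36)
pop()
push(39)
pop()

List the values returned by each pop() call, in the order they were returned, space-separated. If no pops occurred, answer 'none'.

push(4): heap contents = [4]
pop() → 4: heap contents = []
push(22): heap contents = [22]
push(32): heap contents = [22, 32]
pop() → 22: heap contents = [32]
push(36): heap contents = [32, 36]
pop() → 32: heap contents = [36]
push(39): heap contents = [36, 39]
pop() → 36: heap contents = [39]

Answer: 4 22 32 36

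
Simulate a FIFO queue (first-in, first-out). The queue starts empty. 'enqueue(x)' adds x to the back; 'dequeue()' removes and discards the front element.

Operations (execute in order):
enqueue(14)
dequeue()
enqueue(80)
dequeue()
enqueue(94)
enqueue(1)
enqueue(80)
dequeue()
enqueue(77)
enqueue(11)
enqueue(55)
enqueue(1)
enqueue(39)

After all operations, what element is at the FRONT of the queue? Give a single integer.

enqueue(14): queue = [14]
dequeue(): queue = []
enqueue(80): queue = [80]
dequeue(): queue = []
enqueue(94): queue = [94]
enqueue(1): queue = [94, 1]
enqueue(80): queue = [94, 1, 80]
dequeue(): queue = [1, 80]
enqueue(77): queue = [1, 80, 77]
enqueue(11): queue = [1, 80, 77, 11]
enqueue(55): queue = [1, 80, 77, 11, 55]
enqueue(1): queue = [1, 80, 77, 11, 55, 1]
enqueue(39): queue = [1, 80, 77, 11, 55, 1, 39]

Answer: 1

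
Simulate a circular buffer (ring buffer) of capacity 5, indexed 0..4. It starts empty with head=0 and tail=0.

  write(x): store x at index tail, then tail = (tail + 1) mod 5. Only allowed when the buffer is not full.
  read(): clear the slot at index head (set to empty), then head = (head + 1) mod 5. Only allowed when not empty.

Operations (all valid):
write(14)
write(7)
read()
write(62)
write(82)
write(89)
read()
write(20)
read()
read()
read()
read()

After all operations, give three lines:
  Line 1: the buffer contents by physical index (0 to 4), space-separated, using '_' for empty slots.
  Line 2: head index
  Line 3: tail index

Answer: _ _ _ _ _
1
1

Derivation:
write(14): buf=[14 _ _ _ _], head=0, tail=1, size=1
write(7): buf=[14 7 _ _ _], head=0, tail=2, size=2
read(): buf=[_ 7 _ _ _], head=1, tail=2, size=1
write(62): buf=[_ 7 62 _ _], head=1, tail=3, size=2
write(82): buf=[_ 7 62 82 _], head=1, tail=4, size=3
write(89): buf=[_ 7 62 82 89], head=1, tail=0, size=4
read(): buf=[_ _ 62 82 89], head=2, tail=0, size=3
write(20): buf=[20 _ 62 82 89], head=2, tail=1, size=4
read(): buf=[20 _ _ 82 89], head=3, tail=1, size=3
read(): buf=[20 _ _ _ 89], head=4, tail=1, size=2
read(): buf=[20 _ _ _ _], head=0, tail=1, size=1
read(): buf=[_ _ _ _ _], head=1, tail=1, size=0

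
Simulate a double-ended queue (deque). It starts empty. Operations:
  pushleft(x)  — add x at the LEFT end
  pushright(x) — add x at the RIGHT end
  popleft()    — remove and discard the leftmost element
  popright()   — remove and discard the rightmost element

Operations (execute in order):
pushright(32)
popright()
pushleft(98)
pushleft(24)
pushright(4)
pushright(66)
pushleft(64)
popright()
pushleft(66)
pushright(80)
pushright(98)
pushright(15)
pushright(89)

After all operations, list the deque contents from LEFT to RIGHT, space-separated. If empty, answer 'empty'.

pushright(32): [32]
popright(): []
pushleft(98): [98]
pushleft(24): [24, 98]
pushright(4): [24, 98, 4]
pushright(66): [24, 98, 4, 66]
pushleft(64): [64, 24, 98, 4, 66]
popright(): [64, 24, 98, 4]
pushleft(66): [66, 64, 24, 98, 4]
pushright(80): [66, 64, 24, 98, 4, 80]
pushright(98): [66, 64, 24, 98, 4, 80, 98]
pushright(15): [66, 64, 24, 98, 4, 80, 98, 15]
pushright(89): [66, 64, 24, 98, 4, 80, 98, 15, 89]

Answer: 66 64 24 98 4 80 98 15 89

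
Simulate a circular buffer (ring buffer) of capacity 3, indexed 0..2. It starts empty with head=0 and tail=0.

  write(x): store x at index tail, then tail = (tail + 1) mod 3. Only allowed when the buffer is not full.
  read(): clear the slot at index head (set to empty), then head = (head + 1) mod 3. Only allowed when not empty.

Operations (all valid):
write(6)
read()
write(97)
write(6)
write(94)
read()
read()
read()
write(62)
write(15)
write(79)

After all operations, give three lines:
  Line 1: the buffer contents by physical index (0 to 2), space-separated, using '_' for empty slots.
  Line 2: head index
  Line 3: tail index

write(6): buf=[6 _ _], head=0, tail=1, size=1
read(): buf=[_ _ _], head=1, tail=1, size=0
write(97): buf=[_ 97 _], head=1, tail=2, size=1
write(6): buf=[_ 97 6], head=1, tail=0, size=2
write(94): buf=[94 97 6], head=1, tail=1, size=3
read(): buf=[94 _ 6], head=2, tail=1, size=2
read(): buf=[94 _ _], head=0, tail=1, size=1
read(): buf=[_ _ _], head=1, tail=1, size=0
write(62): buf=[_ 62 _], head=1, tail=2, size=1
write(15): buf=[_ 62 15], head=1, tail=0, size=2
write(79): buf=[79 62 15], head=1, tail=1, size=3

Answer: 79 62 15
1
1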